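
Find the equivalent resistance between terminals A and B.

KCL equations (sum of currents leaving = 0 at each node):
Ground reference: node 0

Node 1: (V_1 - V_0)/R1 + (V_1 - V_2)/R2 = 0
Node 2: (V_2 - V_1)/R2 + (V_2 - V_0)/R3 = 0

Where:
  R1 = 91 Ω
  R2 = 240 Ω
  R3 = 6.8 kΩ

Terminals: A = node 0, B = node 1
Reduce the network between node 0 (A) and node 1 (B) by series/parallel combination:
  Rs1 = R3 + R2 (series, joined only at node 2) = 6800 + 240 = 7040 Ω
  Rp1 = R1 ‖ Rs1 (parallel, both between nodes 0 and 1) = 1/(1/91 + 1/7040) = 89.84 Ω
R_eq = 89.84 Ω

Final answer: 89.84 Ω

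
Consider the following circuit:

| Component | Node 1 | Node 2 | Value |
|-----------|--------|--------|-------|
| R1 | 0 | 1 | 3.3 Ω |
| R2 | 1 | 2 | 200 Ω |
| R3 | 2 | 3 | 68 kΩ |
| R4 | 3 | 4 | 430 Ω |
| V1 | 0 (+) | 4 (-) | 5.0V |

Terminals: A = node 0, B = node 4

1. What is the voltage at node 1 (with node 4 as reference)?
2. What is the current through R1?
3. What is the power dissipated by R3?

Nodal analysis, taking node 4 as the 0 V reference.
Source V1 fixes V_0 = 5 V.
KCL at each unknown node (sum of currents leaving = 0; resistances in Ω):
  Node 1: (V_1 - 5)/3.3 + (V_1 - V_2)/200 = 0
  Node 2: (V_2 - V_1)/200 + (V_2 - V_3)/68000 = 0
  Node 3: (V_3 - V_2)/68000 + (V_3 - 0)/430 = 0
Collecting terms (coefficients in siemens):
  0.308·V_1 - 0.005·V_2 = 1.515
  0.005015·V_2 - 0.005·V_1 - 0.00001471·V_3 = 0
  0.00234·V_3 - 0.00001471·V_2 = 0
Solving these 3 simultaneous equations (Gaussian elimination) gives:
  V_1 = 5 V, V_2 = 4.985 V, V_3 = 0.03133 V
Part 1:
  Read off the nodal solution: V_1 = 5 V
Part 2:
  I_R1 = (V_0 - V_1)/R1 = (5 - 5)/3.3 = 0.00007285 A
  Magnitude: I_R1 = 0.00007285 A
Part 3:
  I_R3 = (V_2 - V_3)/R3 = (4.985 - 0.03133)/68000 = 0.00007285 A
  P_R3 = I_R3² × R3 = (0.00007285)² × 68000 = 0.0003609 W

Final answers:
1. V_1 = 5 V
2. I_R1 = 7.285e-05 A
3. P_R3 = 0.0003609 W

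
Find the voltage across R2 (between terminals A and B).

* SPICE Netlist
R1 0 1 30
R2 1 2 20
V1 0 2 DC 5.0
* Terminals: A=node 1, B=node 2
R1 and R2 are in series across V1 (node 0 → node 1 → node 2), and the output A–B is taken across R2, so this is a voltage divider.
Series current: I = V1/(R1 + R2) = 5/(30 + 20) = 5/50 = 0.1 A
V_R2 = I × R2 = V1 × R2/(R1 + R2) = 5 × 20/50 = 2 V

Final answer: 2 V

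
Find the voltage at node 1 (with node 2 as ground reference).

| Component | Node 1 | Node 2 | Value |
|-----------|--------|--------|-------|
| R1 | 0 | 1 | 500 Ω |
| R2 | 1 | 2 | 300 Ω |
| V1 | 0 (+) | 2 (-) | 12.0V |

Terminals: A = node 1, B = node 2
Nodal analysis, taking node 2 as the 0 V reference.
Source V1 fixes V_0 = 12 V.
KCL at each unknown node (sum of currents leaving = 0; resistances in Ω):
  Node 1: (V_1 - 12)/500 + (V_1 - 0)/300 = 0
Collecting terms: 0.005333 × V_1 = 0.024  =>  V_1 = 4.5 V
The requested potential is V_1 = 4.5 V.

Final answer: V_1 = 4.5 V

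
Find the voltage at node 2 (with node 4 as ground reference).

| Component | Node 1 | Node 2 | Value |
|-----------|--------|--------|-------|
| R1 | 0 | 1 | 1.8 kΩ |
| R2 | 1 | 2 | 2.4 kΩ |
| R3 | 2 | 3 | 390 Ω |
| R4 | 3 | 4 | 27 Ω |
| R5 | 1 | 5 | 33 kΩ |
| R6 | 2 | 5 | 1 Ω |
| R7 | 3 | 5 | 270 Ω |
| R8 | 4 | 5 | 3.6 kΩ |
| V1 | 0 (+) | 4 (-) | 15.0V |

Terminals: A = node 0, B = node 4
Nodal analysis, taking node 4 as the 0 V reference.
Source V1 fixes V_0 = 15 V.
KCL at each unknown node (sum of currents leaving = 0; resistances in Ω):
  Node 1: (V_1 - 15)/1800 + (V_1 - V_2)/2400 + (V_1 - V_5)/33000 = 0
  Node 2: (V_2 - V_1)/2400 + (V_2 - V_3)/390 + (V_2 - V_5)/1 = 0
  Node 3: (V_3 - V_2)/390 + (V_3 - 0)/27 + (V_3 - V_5)/270 = 0
  Node 5: (V_5 - V_1)/33000 + (V_5 - V_2)/1 + (V_5 - V_3)/270 + (V_5 - 0)/3600 = 0
Collecting terms (coefficients in siemens):
  0.001003·V_1 - 0.0004167·V_2 - 0.0000303·V_5 = 0.008333
  1.003·V_2 - 0.0004167·V_1 - 0.002564·V_3 - 1·V_5 = 0
  0.0433·V_3 - 0.002564·V_2 - 0.003704·V_5 = 0
  1.004·V_5 - 0.0000303·V_1 - 1·V_2 - 0.003704·V_3 = 0
Solving these 4 simultaneous equations (Gaussian elimination) gives:
  V_1 = 8.594 V, V_2 = 0.6323 V, V_3 = 0.09136 V, V_5 = 0.6304 V
The requested potential is V_2 = 0.6323 V.

Final answer: V_2 = 0.6323 V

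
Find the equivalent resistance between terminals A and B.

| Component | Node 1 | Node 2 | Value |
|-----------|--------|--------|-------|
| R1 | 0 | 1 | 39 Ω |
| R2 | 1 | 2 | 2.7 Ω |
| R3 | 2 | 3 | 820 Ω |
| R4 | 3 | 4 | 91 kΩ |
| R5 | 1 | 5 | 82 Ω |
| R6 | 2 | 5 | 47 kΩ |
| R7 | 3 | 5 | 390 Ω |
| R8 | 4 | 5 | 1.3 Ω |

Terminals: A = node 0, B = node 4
The network is not a plain series/parallel combination. Inject a 1 A test current into terminal A (node 0) and return it from terminal B (node 4); then R_eq = V_A / (1 A).
Nodal analysis, taking node 4 as the 0 V reference.
Current source I_test pushes 1 A into node 0 and draws it out of node 4.
KCL at each unknown node (sum of currents leaving = 0; resistances in Ω):
  Node 0: (V_0 - V_1)/39 - 1 = 0
  Node 1: (V_1 - V_0)/39 + (V_1 - V_2)/2.7 + (V_1 - V_5)/82 = 0
  Node 2: (V_2 - V_1)/2.7 + (V_2 - V_3)/820 + (V_2 - V_5)/47000 = 0
  Node 3: (V_3 - V_2)/820 + (V_3 - 0)/91000 + (V_3 - V_5)/390 = 0
  Node 5: (V_5 - V_1)/82 + (V_5 - V_2)/47000 + (V_5 - V_3)/390 + (V_5 - 0)/1.3 = 0
Collecting terms (coefficients in siemens):
  0.02564·V_0 - 0.02564·V_1 = 1
  0.4082·V_1 - 0.02564·V_0 - 0.3704·V_2 - 0.0122·V_5 = 0
  0.3716·V_2 - 0.3704·V_1 - 0.00122·V_3 - 0.00002128·V_5 = 0
  0.003795·V_3 - 0.00122·V_2 - 0.002564·V_5 = 0
  0.784·V_5 - 0.0122·V_1 - 0.00002128·V_2 - 0.002564·V_3 = 0
Solving these 5 simultaneous equations (Gaussian elimination) gives:
  V_0 = 117 V, V_1 = 77.97 V, V_2 = 77.8 V, V_3 = 25.88 V
  V_5 = 1.3 V
R_eq = V_0 / 1 A = 117 Ω

Final answer: 117 Ω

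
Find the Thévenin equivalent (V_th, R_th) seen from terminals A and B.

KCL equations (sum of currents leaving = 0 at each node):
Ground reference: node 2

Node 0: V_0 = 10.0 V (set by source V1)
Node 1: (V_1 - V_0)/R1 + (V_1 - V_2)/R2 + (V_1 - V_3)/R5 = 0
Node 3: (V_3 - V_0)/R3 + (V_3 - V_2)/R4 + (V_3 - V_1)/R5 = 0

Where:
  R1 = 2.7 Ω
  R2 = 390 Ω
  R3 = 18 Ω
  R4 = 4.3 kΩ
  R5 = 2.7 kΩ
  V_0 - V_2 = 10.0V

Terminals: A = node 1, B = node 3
Step 1 — V_th is the open-circuit voltage V_A - V_B (nothing connected across the terminals).
Nodal analysis, taking node 2 as the 0 V reference.
Source V1 fixes V_0 = 10 V.
KCL at each unknown node (sum of currents leaving = 0; resistances in Ω):
  Node 1: (V_1 - 10)/2.7 + (V_1 - 0)/390 + (V_1 - V_3)/2700 = 0
  Node 3: (V_3 - 10)/18 + (V_3 - 0)/4300 + (V_3 - V_1)/2700 = 0
Collecting terms (coefficients in siemens):
  0.3733·V_1 - 0.0003704·V_3 = 3.704
  0.05616·V_3 - 0.0003704·V_1 = 0.5556
Determinant D = (0.3733)(0.05616) - (-0.0003704)(-0.0003704) = 0.02096
V_1 = [(3.704)(0.05616) - (-0.0003704)(0.5556)]/D = 9.931 V
V_3 = [(0.3733)(0.5556) - (3.704)(-0.0003704)]/D = 9.958 V
V_th = V_1 - V_3 = 9.931 - 9.958 = -0.02686 V
Step 2 — R_th: zero the source — replace V1 by a short circuit (node 2 merges into node 0) — and find the resistance seen between A (node 1) and B (node 3).
Reduce the network between node 1 (A) and node 3 (B) by series/parallel combination:
  Rp1 = R1 ‖ R2 (parallel, both between nodes 0 and 1) = 1/(1/2.7 + 1/390) = 2.681 Ω
  Rp2 = R3 ‖ R4 (parallel, both between nodes 0 and 3) = 1/(1/18 + 1/4300) = 17.92 Ω
  Rs1 = Rp1 + Rp2 (series, joined only at node 0) = 2.681 + 17.92 = 20.61 Ω
  Rp3 = R5 ‖ Rs1 (parallel, both between nodes 1 and 3) = 1/(1/2700 + 1/20.61) = 20.45 Ω
R_th = 20.45 Ω

Final answer: V_th = -0.02686 V, R_th = 20.45 Ω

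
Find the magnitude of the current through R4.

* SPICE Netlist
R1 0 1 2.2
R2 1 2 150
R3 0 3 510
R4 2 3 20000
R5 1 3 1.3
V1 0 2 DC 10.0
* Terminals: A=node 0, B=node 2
Nodal analysis, taking node 2 as the 0 V reference.
Source V1 fixes V_0 = 10 V.
KCL at each unknown node (sum of currents leaving = 0; resistances in Ω):
  Node 1: (V_1 - 10)/2.2 + (V_1 - 0)/150 + (V_1 - V_3)/1.3 = 0
  Node 3: (V_3 - 10)/510 + (V_3 - 0)/20000 + (V_3 - V_1)/1.3 = 0
Collecting terms (coefficients in siemens):
  1.23·V_1 - 0.7692·V_3 = 4.545
  0.7712·V_3 - 0.7692·V_1 = 0.01961
Determinant D = (1.23)(0.7712) - (-0.7692)(-0.7692) = 0.3573
V_1 = [(4.545)(0.7712) - (-0.7692)(0.01961)]/D = 9.855 V
V_3 = [(1.23)(0.01961) - (4.545)(-0.7692)]/D = 9.855 V
I_R4 = (V_2 - V_3)/R4 = (0 - 9.855)/20000 = -0.0004927 A
|I_R4| = 0.0004927 A

Final answer: |I_R4| = 0.0004927 A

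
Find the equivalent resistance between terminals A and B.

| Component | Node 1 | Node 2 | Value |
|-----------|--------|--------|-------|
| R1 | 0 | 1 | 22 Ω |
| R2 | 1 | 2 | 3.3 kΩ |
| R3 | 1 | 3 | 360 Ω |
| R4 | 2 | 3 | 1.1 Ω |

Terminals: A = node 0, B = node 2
Reduce the network between node 0 (A) and node 2 (B) by series/parallel combination:
  Rs1 = R3 + R4 (series, joined only at node 3) = 360 + 1.1 = 361.1 Ω
  Rp1 = R2 ‖ Rs1 (parallel, both between nodes 1 and 2) = 1/(1/3300 + 1/361.1) = 325.5 Ω
  Rs2 = R1 + Rp1 (series, joined only at node 1) = 22 + 325.5 = 347.5 Ω
R_eq = 347.5 Ω

Final answer: 347.5 Ω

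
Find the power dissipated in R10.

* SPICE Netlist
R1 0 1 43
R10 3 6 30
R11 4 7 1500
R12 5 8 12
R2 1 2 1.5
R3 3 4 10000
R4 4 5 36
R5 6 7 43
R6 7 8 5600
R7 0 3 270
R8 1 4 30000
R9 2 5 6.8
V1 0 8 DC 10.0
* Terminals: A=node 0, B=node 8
Nodal analysis, taking node 8 as the 0 V reference.
Source V1 fixes V_0 = 10 V.
KCL at each unknown node (sum of currents leaving = 0; resistances in Ω):
  Node 1: (V_1 - 10)/43 + (V_1 - V_2)/1.5 + (V_1 - V_4)/30000 = 0
  Node 2: (V_2 - V_1)/1.5 + (V_2 - V_5)/6.8 = 0
  Node 3: (V_3 - V_4)/10000 + (V_3 - 10)/270 + (V_3 - V_6)/30 = 0
  Node 4: (V_4 - V_3)/10000 + (V_4 - V_5)/36 + (V_4 - V_1)/30000 + (V_4 - V_7)/1500 = 0
  Node 5: (V_5 - V_4)/36 + (V_5 - V_2)/6.8 + (V_5 - 0)/12 = 0
  Node 6: (V_6 - V_7)/43 + (V_6 - V_3)/30 = 0
  Node 7: (V_7 - V_6)/43 + (V_7 - 0)/5600 + (V_7 - V_4)/1500 = 0
Collecting terms (coefficients in siemens):
  0.69·V_1 - 0.6667·V_2 - 0.00003333·V_4 = 0.2326
  0.8137·V_2 - 0.6667·V_1 - 0.1471·V_5 = 0
  0.03714·V_3 - 0.0001·V_4 - 0.03333·V_6 = 0.03704
  0.02858·V_4 - 0.00003333·V_1 - 0.0001·V_3 - 0.02778·V_5 - 0.0006667·V_7 = 0
  0.2582·V_5 - 0.1471·V_2 - 0.02778·V_4 = 0
  0.05659·V_6 - 0.03333·V_3 - 0.02326·V_7 = 0
  0.0241·V_7 - 0.0006667·V_4 - 0.02326·V_6 = 0
Solving these 7 simultaneous equations (Gaussian elimination) gives:
  V_1 = 3.244 V, V_2 = 3.008 V, V_3 = 8.385 V, V_4 = 2.105 V
  V_5 = 1.94 V, V_6 = 8.224 V, V_7 = 7.994 V
I_R10 = (V_3 - V_6)/R10 = (8.385 - 8.224)/30 = 0.005353 A
P_R10 = I_R10² × R10 = (0.005353)² × 30 = 0.0008598 W

Final answer: 0.0008598 W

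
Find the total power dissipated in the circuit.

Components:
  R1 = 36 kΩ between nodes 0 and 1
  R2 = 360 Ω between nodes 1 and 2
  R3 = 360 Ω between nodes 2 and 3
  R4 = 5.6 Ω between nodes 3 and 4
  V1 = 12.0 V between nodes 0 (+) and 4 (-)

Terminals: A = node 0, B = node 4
Nodal analysis, taking node 4 as the 0 V reference.
Source V1 fixes V_0 = 12 V.
KCL at each unknown node (sum of currents leaving = 0; resistances in Ω):
  Node 1: (V_1 - 12)/36000 + (V_1 - V_2)/360 = 0
  Node 2: (V_2 - V_1)/360 + (V_2 - V_3)/360 = 0
  Node 3: (V_3 - V_2)/360 + (V_3 - 0)/5.6 = 0
Collecting terms (coefficients in siemens):
  0.002806·V_1 - 0.002778·V_2 = 0.0003333
  0.005556·V_2 - 0.002778·V_1 - 0.002778·V_3 = 0
  0.1813·V_3 - 0.002778·V_2 = 0
Solving these 3 simultaneous equations (Gaussian elimination) gives:
  V_1 = 0.2371 V, V_2 = 0.1195 V, V_3 = 0.00183 V
Power in each resistor, P = (ΔV)²/R:
  P_R1 = (12 - 0.2371)²/36000 = 0.003844 W
  P_R2 = (0.2371 - 0.1195)²/360 = 0.00003844 W
  P_R3 = (0.1195 - 0.00183)²/360 = 0.00003844 W
  P_R4 = (0.00183 - 0)²/5.6 = 0.0000005979 W
P_total = P_R1 + P_R2 + P_R3 + P_R4 = 0.003921 W

Final answer: 0.003921 W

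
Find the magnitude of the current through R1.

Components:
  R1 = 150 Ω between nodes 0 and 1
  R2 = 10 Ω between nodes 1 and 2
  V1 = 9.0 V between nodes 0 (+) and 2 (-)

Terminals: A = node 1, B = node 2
Nodal analysis, taking node 2 as the 0 V reference.
Source V1 fixes V_0 = 9 V.
KCL at each unknown node (sum of currents leaving = 0; resistances in Ω):
  Node 1: (V_1 - 9)/150 + (V_1 - 0)/10 = 0
Collecting terms: 0.1067 × V_1 = 0.06  =>  V_1 = 0.5625 V
I_R1 = (V_0 - V_1)/R1 = (9 - 0.5625)/150 = 0.05625 A
|I_R1| = 0.05625 A

Final answer: |I_R1| = 0.05625 A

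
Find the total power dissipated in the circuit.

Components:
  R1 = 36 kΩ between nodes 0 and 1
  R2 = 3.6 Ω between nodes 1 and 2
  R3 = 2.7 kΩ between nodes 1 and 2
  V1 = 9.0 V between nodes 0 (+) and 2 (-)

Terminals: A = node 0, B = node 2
Nodal analysis, taking node 2 as the 0 V reference.
Source V1 fixes V_0 = 9 V.
KCL at each unknown node (sum of currents leaving = 0; resistances in Ω):
  Node 1: (V_1 - 9)/36000 + (V_1 - 0)/3.6 + (V_1 - 0)/2700 = 0
Collecting terms: 0.2782 × V_1 = 0.00025  =>  V_1 = 0.0008987 V
Power in each resistor, P = (ΔV)²/R:
  P_R1 = (9 - 0.0008987)²/36000 = 0.00225 W
  P_R2 = (0.0008987 - 0)²/3.6 = 0.0000002244 W
  P_R3 = (0.0008987 - 0)²/2700 = 0.0000000002991 W
P_total = P_R1 + P_R2 + P_R3 = 0.00225 W

Final answer: 0.00225 W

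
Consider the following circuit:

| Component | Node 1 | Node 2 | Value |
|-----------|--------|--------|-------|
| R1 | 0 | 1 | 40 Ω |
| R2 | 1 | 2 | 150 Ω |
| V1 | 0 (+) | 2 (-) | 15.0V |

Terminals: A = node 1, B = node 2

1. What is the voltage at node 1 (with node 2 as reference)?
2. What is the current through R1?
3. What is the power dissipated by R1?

Nodal analysis, taking node 2 as the 0 V reference.
Source V1 fixes V_0 = 15 V.
KCL at each unknown node (sum of currents leaving = 0; resistances in Ω):
  Node 1: (V_1 - 15)/40 + (V_1 - 0)/150 = 0
Collecting terms: 0.03167 × V_1 = 0.375  =>  V_1 = 11.84 V
Part 1:
  Read off the nodal solution: V_1 = 11.84 V
Part 2:
  I_R1 = (V_0 - V_1)/R1 = (15 - 11.84)/40 = 0.07895 A
  Magnitude: I_R1 = 0.07895 A
Part 3:
  I_R1 = (V_0 - V_1)/R1 = (15 - 11.84)/40 = 0.07895 A
  P_R1 = I_R1² × R1 = (0.07895)² × 40 = 0.2493 W

Final answers:
1. V_1 = 11.84 V
2. I_R1 = 0.07895 A
3. P_R1 = 0.2493 W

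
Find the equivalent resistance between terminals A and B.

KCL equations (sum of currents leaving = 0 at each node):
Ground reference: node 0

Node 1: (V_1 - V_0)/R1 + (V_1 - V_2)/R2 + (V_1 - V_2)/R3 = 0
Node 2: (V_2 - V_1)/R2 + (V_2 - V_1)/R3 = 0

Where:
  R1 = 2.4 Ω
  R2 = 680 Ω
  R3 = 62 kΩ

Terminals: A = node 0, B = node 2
Reduce the network between node 0 (A) and node 2 (B) by series/parallel combination:
  Rp1 = R2 ‖ R3 (parallel, both between nodes 1 and 2) = 1/(1/680 + 1/62000) = 672.6 Ω
  Rs1 = R1 + Rp1 (series, joined only at node 1) = 2.4 + 672.6 = 675 Ω
R_eq = 675 Ω

Final answer: 675 Ω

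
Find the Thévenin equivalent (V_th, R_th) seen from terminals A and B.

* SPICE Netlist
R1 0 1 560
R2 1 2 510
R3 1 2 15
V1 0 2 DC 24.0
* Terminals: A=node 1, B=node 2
Step 1 — V_th is the open-circuit voltage V_A - V_B (nothing connected across the terminals).
Nodal analysis, taking node 2 as the 0 V reference.
Source V1 fixes V_0 = 24 V.
KCL at each unknown node (sum of currents leaving = 0; resistances in Ω):
  Node 1: (V_1 - 24)/560 + (V_1 - 0)/510 + (V_1 - 0)/15 = 0
Collecting terms: 0.07041 × V_1 = 0.04286  =>  V_1 = 0.6087 V
V_th = V_1 - V_2 = 0.6087 - 0 = 0.6087 V
Step 2 — R_th: zero the source — replace V1 by a short circuit (node 2 merges into node 0) — and find the resistance seen between A (node 1) and B (node 0).
Reduce the network between node 1 (A) and node 0 (B) by series/parallel combination:
  Rp1 = R1 ‖ R2 ‖ R3 (parallel, all between nodes 0 and 1) = 1/(1/560 + 1/510 + 1/15) = 14.2 Ω
R_th = 14.2 Ω

Final answer: V_th = 0.6087 V, R_th = 14.2 Ω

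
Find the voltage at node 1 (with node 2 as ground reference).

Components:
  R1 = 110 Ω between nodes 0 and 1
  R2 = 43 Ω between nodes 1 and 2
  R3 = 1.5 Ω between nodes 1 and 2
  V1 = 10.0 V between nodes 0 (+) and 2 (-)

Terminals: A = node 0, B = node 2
Nodal analysis, taking node 2 as the 0 V reference.
Source V1 fixes V_0 = 10 V.
KCL at each unknown node (sum of currents leaving = 0; resistances in Ω):
  Node 1: (V_1 - 10)/110 + (V_1 - 0)/43 + (V_1 - 0)/1.5 = 0
Collecting terms: 0.699 × V_1 = 0.09091  =>  V_1 = 0.1301 V
The requested potential is V_1 = 0.1301 V.

Final answer: V_1 = 0.1301 V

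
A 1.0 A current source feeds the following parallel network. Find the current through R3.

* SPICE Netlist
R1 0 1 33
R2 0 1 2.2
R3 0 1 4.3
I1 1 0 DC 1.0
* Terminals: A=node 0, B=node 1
All resistors sit directly between nodes 0 and 1, so they are in parallel and share one voltage V; the full source current 1 A splits among them.
1/R_par = 1/33 + 1/2.2 + 1/4.3 = 0.7174 S  =>  R_par = 1.394 Ω
V = I × R_par = 1 × 1.394 = 1.394 V
I_R3 = V/R3 = 1.394/4.3 = 0.3242 A

Final answer: 0.3242 A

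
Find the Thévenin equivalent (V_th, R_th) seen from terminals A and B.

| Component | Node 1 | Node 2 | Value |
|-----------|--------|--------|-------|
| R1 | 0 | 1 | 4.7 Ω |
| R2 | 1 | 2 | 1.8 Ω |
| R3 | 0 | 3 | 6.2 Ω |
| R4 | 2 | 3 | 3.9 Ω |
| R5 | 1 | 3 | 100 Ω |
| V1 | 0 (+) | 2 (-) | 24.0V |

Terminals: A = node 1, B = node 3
Step 1 — V_th is the open-circuit voltage V_A - V_B (nothing connected across the terminals).
Nodal analysis, taking node 2 as the 0 V reference.
Source V1 fixes V_0 = 24 V.
KCL at each unknown node (sum of currents leaving = 0; resistances in Ω):
  Node 1: (V_1 - 24)/4.7 + (V_1 - 0)/1.8 + (V_1 - V_3)/100 = 0
  Node 3: (V_3 - 24)/6.2 + (V_3 - 0)/3.9 + (V_3 - V_1)/100 = 0
Collecting terms (coefficients in siemens):
  0.7783·V_1 - 0.01·V_3 = 5.106
  0.4277·V_3 - 0.01·V_1 = 3.871
Determinant D = (0.7783)(0.4277) - (-0.01)(-0.01) = 0.3328
V_1 = [(5.106)(0.4277) - (-0.01)(3.871)]/D = 6.679 V
V_3 = [(0.7783)(3.871) - (5.106)(-0.01)]/D = 9.207 V
V_th = V_1 - V_3 = 6.679 - 9.207 = -2.528 V
Step 2 — R_th: zero the source — replace V1 by a short circuit (node 2 merges into node 0) — and find the resistance seen between A (node 1) and B (node 3).
Reduce the network between node 1 (A) and node 3 (B) by series/parallel combination:
  Rp1 = R1 ‖ R2 (parallel, both between nodes 0 and 1) = 1/(1/4.7 + 1/1.8) = 1.302 Ω
  Rp2 = R3 ‖ R4 (parallel, both between nodes 0 and 3) = 1/(1/6.2 + 1/3.9) = 2.394 Ω
  Rs1 = Rp1 + Rp2 (series, joined only at node 0) = 1.302 + 2.394 = 3.696 Ω
  Rp3 = R5 ‖ Rs1 (parallel, both between nodes 1 and 3) = 1/(1/100 + 1/3.696) = 3.564 Ω
R_th = 3.564 Ω

Final answer: V_th = -2.528 V, R_th = 3.564 Ω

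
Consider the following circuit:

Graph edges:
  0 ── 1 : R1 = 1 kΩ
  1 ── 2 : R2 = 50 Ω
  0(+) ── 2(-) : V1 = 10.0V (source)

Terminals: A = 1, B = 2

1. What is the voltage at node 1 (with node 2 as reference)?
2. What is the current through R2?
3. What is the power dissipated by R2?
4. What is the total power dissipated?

Nodal analysis, taking node 2 as the 0 V reference.
Source V1 fixes V_0 = 10 V.
KCL at each unknown node (sum of currents leaving = 0; resistances in Ω):
  Node 1: (V_1 - 10)/1000 + (V_1 - 0)/50 = 0
Collecting terms: 0.021 × V_1 = 0.01  =>  V_1 = 0.4762 V
Part 1:
  Read off the nodal solution: V_1 = 0.4762 V
Part 2:
  I_R2 = (V_1 - V_2)/R2 = (0.4762 - 0)/50 = 0.009524 A
  Magnitude: I_R2 = 0.009524 A
Part 3:
  I_R2 = (V_1 - V_2)/R2 = (0.4762 - 0)/50 = 0.009524 A
  P_R2 = I_R2² × R2 = (0.009524)² × 50 = 0.004535 W
Part 4:
  Power in each resistor, P = (ΔV)²/R:
    P_R1 = (10 - 0.4762)²/1000 = 0.0907 W
    P_R2 = (0.4762 - 0)²/50 = 0.004535 W
  P_total = P_R1 + P_R2 = 0.09524 W

Final answers:
1. V_1 = 0.4762 V
2. I_R2 = 0.009524 A
3. P_R2 = 0.004535 W
4. P_total = 0.09524 W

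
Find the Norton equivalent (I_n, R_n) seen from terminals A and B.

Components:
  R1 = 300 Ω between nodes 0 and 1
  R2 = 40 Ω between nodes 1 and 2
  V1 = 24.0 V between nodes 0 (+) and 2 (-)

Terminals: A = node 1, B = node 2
Find the Thévenin equivalent first; then I_n = V_th/R_th and R_n = R_th.
Step 1 — V_th is the open-circuit voltage V_A - V_B (nothing connected across the terminals).
Nodal analysis, taking node 2 as the 0 V reference.
Source V1 fixes V_0 = 24 V.
KCL at each unknown node (sum of currents leaving = 0; resistances in Ω):
  Node 1: (V_1 - 24)/300 + (V_1 - 0)/40 = 0
Collecting terms: 0.02833 × V_1 = 0.08  =>  V_1 = 2.824 V
V_th = V_1 - V_2 = 2.824 - 0 = 2.824 V
Step 2 — R_th: zero the source — replace V1 by a short circuit (node 2 merges into node 0) — and find the resistance seen between A (node 1) and B (node 0).
Reduce the network between node 1 (A) and node 0 (B) by series/parallel combination:
  Rp1 = R1 ‖ R2 (parallel, both between nodes 0 and 1) = 1/(1/300 + 1/40) = 35.29 Ω
R_th = 35.29 Ω
I_n = V_th/R_th = 2.824/35.29 = 0.08 A, and R_n = R_th = 35.29 Ω

Final answer: I_n = 0.08 A, R_n = 35.29 Ω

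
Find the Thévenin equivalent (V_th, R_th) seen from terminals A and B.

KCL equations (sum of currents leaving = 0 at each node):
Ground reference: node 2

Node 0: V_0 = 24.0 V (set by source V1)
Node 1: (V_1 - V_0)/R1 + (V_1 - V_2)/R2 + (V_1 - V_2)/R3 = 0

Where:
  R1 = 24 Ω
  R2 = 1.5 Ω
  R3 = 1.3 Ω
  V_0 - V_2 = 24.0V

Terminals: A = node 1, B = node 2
Step 1 — V_th is the open-circuit voltage V_A - V_B (nothing connected across the terminals).
Nodal analysis, taking node 2 as the 0 V reference.
Source V1 fixes V_0 = 24 V.
KCL at each unknown node (sum of currents leaving = 0; resistances in Ω):
  Node 1: (V_1 - 24)/24 + (V_1 - 0)/1.5 + (V_1 - 0)/1.3 = 0
Collecting terms: 1.478 × V_1 = 1  =>  V_1 = 0.6768 V
V_th = V_1 - V_2 = 0.6768 - 0 = 0.6768 V
Step 2 — R_th: zero the source — replace V1 by a short circuit (node 2 merges into node 0) — and find the resistance seen between A (node 1) and B (node 0).
Reduce the network between node 1 (A) and node 0 (B) by series/parallel combination:
  Rp1 = R1 ‖ R2 ‖ R3 (parallel, all between nodes 0 and 1) = 1/(1/24 + 1/1.5 + 1/1.3) = 0.6768 Ω
R_th = 0.6768 Ω

Final answer: V_th = 0.6768 V, R_th = 0.6768 Ω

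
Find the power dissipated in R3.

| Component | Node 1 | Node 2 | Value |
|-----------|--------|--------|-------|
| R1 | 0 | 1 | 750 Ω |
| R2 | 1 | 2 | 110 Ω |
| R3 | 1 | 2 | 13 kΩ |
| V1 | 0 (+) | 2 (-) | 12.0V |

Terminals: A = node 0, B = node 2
Nodal analysis, taking node 2 as the 0 V reference.
Source V1 fixes V_0 = 12 V.
KCL at each unknown node (sum of currents leaving = 0; resistances in Ω):
  Node 1: (V_1 - 12)/750 + (V_1 - 0)/110 + (V_1 - 0)/13000 = 0
Collecting terms: 0.0105 × V_1 = 0.016  =>  V_1 = 1.524 V
I_R3 = (V_1 - V_2)/R3 = (1.524 - 0)/13000 = 0.0001172 A
P_R3 = I_R3² × R3 = (0.0001172)² × 13000 = 0.0001786 W

Final answer: 0.0001786 W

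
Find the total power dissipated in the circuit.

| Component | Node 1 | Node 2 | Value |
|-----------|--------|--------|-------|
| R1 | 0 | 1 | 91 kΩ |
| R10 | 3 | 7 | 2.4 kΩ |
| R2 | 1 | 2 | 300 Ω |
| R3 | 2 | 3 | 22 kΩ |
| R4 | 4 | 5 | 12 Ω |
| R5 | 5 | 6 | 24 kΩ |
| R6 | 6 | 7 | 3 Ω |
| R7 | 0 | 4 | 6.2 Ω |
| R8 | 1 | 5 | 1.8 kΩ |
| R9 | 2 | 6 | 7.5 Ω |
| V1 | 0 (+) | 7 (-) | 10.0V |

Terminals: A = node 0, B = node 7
Nodal analysis, taking node 7 as the 0 V reference.
Source V1 fixes V_0 = 10 V.
KCL at each unknown node (sum of currents leaving = 0; resistances in Ω):
  Node 1: (V_1 - 10)/91000 + (V_1 - V_2)/300 + (V_1 - V_5)/1800 = 0
  Node 2: (V_2 - V_1)/300 + (V_2 - V_3)/22000 + (V_2 - V_6)/7.5 = 0
  Node 3: (V_3 - V_2)/22000 + (V_3 - 0)/2400 = 0
  Node 4: (V_4 - V_5)/12 + (V_4 - 10)/6.2 = 0
  Node 5: (V_5 - V_4)/12 + (V_5 - V_6)/24000 + (V_5 - V_1)/1800 = 0
  Node 6: (V_6 - V_5)/24000 + (V_6 - 0)/3 + (V_6 - V_2)/7.5 = 0
Collecting terms (coefficients in siemens):
  0.0039·V_1 - 0.003333·V_2 - 0.0005556·V_5 = 0.0001099
  0.1367·V_2 - 0.003333·V_1 - 0.00004545·V_3 - 0.1333·V_6 = 0
  0.0004621·V_3 - 0.00004545·V_2 = 0
  0.2446·V_4 - 0.08333·V_5 = 1.613
  0.08393·V_5 - 0.0005556·V_1 - 0.08333·V_4 - 0.00004167·V_6 = 0
  0.4667·V_6 - 0.1333·V_2 - 0.00004167·V_5 = 0
Solving these 6 simultaneous equations (Gaussian elimination) gives:
  V_1 = 1.483 V, V_2 = 0.05134 V, V_3 = 0.00505 V, V_4 = 9.968 V
  V_5 = 9.907 V, V_6 = 0.01555 V
Power in each resistor, P = (ΔV)²/R:
  P_R1 = (10 - 1.483)²/91000 = 0.0007971 W
  P_R2 = (1.483 - 0.05134)²/300 = 0.006836 W
  P_R3 = (0.05134 - 0.00505)²/22000 = 0.00000009739 W
  P_R4 = (9.968 - 9.907)²/12 = 0.0003112 W
  P_R5 = (9.907 - 0.01555)²/24000 = 0.004077 W
  P_R6 = (0.01555 - 0)²/3 = 0.00008061 W
  P_R7 = (10 - 9.968)²/6.2 = 0.0001608 W
  P_R8 = (1.483 - 9.907)²/1800 = 0.03942 W
  P_R9 = (0.05134 - 0.01555)²/7.5 = 0.0001707 W
  P_R10 = (0.00505 - 0)²/2400 = 0.00000001062 W
P_total = P_R1 + P_R2 + P_R3 + P_R4 + P_R5 + P_R6 + P_R7 + P_R8 + P_R9 + P_R10 = 0.05186 W

Final answer: 0.05186 W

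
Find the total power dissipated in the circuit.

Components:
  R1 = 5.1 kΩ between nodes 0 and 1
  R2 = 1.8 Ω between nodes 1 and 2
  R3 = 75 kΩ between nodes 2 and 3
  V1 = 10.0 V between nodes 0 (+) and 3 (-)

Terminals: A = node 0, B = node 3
Nodal analysis, taking node 3 as the 0 V reference.
Source V1 fixes V_0 = 10 V.
KCL at each unknown node (sum of currents leaving = 0; resistances in Ω):
  Node 1: (V_1 - 10)/5100 + (V_1 - V_2)/1.8 = 0
  Node 2: (V_2 - V_1)/1.8 + (V_2 - 0)/75000 = 0
Collecting terms (coefficients in siemens):
  0.5558·V_1 - 0.5556·V_2 = 0.001961
  0.5556·V_2 - 0.5556·V_1 = 0
Determinant D = (0.5558)(0.5556) - (-0.5556)(-0.5556) = 0.0001163
V_1 = [(0.001961)(0.5556) - (-0.5556)(0)]/D = 9.363 V
V_2 = [(0.5558)(0) - (0.001961)(-0.5556)]/D = 9.363 V
Power in each resistor, P = (ΔV)²/R:
  P_R1 = (10 - 9.363)²/5100 = 0.00007949 W
  P_R2 = (9.363 - 9.363)²/1.8 = 0.00000002805 W
  P_R3 = (9.363 - 0)²/75000 = 0.001169 W
P_total = P_R1 + P_R2 + P_R3 = 0.001248 W

Final answer: 0.001248 W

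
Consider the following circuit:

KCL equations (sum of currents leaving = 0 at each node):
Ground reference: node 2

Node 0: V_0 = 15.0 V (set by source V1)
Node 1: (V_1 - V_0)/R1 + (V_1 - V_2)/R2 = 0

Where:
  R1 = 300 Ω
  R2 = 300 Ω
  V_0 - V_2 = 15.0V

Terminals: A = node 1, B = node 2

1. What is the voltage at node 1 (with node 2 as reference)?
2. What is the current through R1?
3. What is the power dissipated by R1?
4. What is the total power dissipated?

Nodal analysis, taking node 2 as the 0 V reference.
Source V1 fixes V_0 = 15 V.
KCL at each unknown node (sum of currents leaving = 0; resistances in Ω):
  Node 1: (V_1 - 15)/300 + (V_1 - 0)/300 = 0
Collecting terms: 0.006667 × V_1 = 0.05  =>  V_1 = 7.5 V
Part 1:
  Read off the nodal solution: V_1 = 7.5 V
Part 2:
  I_R1 = (V_0 - V_1)/R1 = (15 - 7.5)/300 = 0.025 A
  Magnitude: I_R1 = 0.025 A
Part 3:
  I_R1 = (V_0 - V_1)/R1 = (15 - 7.5)/300 = 0.025 A
  P_R1 = I_R1² × R1 = (0.025)² × 300 = 0.1875 W
Part 4:
  Power in each resistor, P = (ΔV)²/R:
    P_R1 = (15 - 7.5)²/300 = 0.1875 W
    P_R2 = (7.5 - 0)²/300 = 0.1875 W
  P_total = P_R1 + P_R2 = 0.375 W

Final answers:
1. V_1 = 7.5 V
2. I_R1 = 0.025 A
3. P_R1 = 0.1875 W
4. P_total = 0.375 W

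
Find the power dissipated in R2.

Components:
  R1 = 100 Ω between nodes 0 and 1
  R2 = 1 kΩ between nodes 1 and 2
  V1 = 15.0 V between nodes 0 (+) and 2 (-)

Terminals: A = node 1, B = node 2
Nodal analysis, taking node 2 as the 0 V reference.
Source V1 fixes V_0 = 15 V.
KCL at each unknown node (sum of currents leaving = 0; resistances in Ω):
  Node 1: (V_1 - 15)/100 + (V_1 - 0)/1000 = 0
Collecting terms: 0.011 × V_1 = 0.15  =>  V_1 = 13.64 V
I_R2 = (V_1 - V_2)/R2 = (13.64 - 0)/1000 = 0.01364 A
P_R2 = I_R2² × R2 = (0.01364)² × 1000 = 0.186 W

Final answer: 0.186 W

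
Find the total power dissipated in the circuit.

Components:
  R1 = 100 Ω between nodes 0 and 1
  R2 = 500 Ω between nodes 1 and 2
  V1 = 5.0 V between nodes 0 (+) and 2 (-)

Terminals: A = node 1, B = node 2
Nodal analysis, taking node 2 as the 0 V reference.
Source V1 fixes V_0 = 5 V.
KCL at each unknown node (sum of currents leaving = 0; resistances in Ω):
  Node 1: (V_1 - 5)/100 + (V_1 - 0)/500 = 0
Collecting terms: 0.012 × V_1 = 0.05  =>  V_1 = 4.167 V
Power in each resistor, P = (ΔV)²/R:
  P_R1 = (5 - 4.167)²/100 = 0.006944 W
  P_R2 = (4.167 - 0)²/500 = 0.03472 W
P_total = P_R1 + P_R2 = 0.04167 W

Final answer: 0.04167 W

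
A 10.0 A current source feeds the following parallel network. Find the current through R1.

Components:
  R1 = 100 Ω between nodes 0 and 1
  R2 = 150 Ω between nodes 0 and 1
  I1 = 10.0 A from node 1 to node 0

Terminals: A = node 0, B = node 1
All resistors sit directly between nodes 0 and 1, so they are in parallel and share one voltage V; the full source current 10 A splits among them.
1/R_par = 1/100 + 1/150 = 0.01667 S  =>  R_par = 60 Ω
V = I × R_par = 10 × 60 = 600 V
I_R1 = V/R1 = 600/100 = 6 A

Final answer: 6 A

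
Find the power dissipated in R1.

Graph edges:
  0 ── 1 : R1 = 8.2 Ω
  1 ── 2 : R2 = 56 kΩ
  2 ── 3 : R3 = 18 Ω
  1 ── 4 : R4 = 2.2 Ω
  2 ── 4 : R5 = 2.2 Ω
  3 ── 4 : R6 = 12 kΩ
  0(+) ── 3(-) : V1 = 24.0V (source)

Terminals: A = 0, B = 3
Nodal analysis, taking node 3 as the 0 V reference.
Source V1 fixes V_0 = 24 V.
KCL at each unknown node (sum of currents leaving = 0; resistances in Ω):
  Node 1: (V_1 - 24)/8.2 + (V_1 - V_2)/56000 + (V_1 - V_4)/2.2 = 0
  Node 2: (V_2 - V_1)/56000 + (V_2 - 0)/18 + (V_2 - V_4)/2.2 = 0
  Node 4: (V_4 - V_1)/2.2 + (V_4 - V_2)/2.2 + (V_4 - 0)/12000 = 0
Collecting terms (coefficients in siemens):
  0.5765·V_1 - 0.00001786·V_2 - 0.4545·V_4 = 2.927
  0.5101·V_2 - 0.00001786·V_1 - 0.4545·V_4 = 0
  0.9092·V_4 - 0.4545·V_1 - 0.4545·V_2 = 0
Solving these 3 simultaneous equations (Gaussian elimination) gives:
  V_1 = 17.56 V, V_2 = 14.11 V, V_4 = 15.83 V
I_R1 = (V_0 - V_1)/R1 = (24 - 17.56)/8.2 = 0.7852 A
P_R1 = I_R1² × R1 = (0.7852)² × 8.2 = 5.056 W

Final answer: 5.056 W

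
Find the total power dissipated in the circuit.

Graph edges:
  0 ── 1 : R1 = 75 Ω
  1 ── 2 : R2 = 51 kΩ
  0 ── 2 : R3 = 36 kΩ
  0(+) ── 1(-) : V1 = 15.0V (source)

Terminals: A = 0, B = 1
Nodal analysis, taking node 1 as the 0 V reference.
Source V1 fixes V_0 = 15 V.
KCL at each unknown node (sum of currents leaving = 0; resistances in Ω):
  Node 2: (V_2 - 0)/51000 + (V_2 - 15)/36000 = 0
Collecting terms: 0.00004739 × V_2 = 0.0004167  =>  V_2 = 8.793 V
Power in each resistor, P = (ΔV)²/R:
  P_R1 = (15 - 0)²/75 = 3 W
  P_R2 = (0 - 8.793)²/51000 = 0.001516 W
  P_R3 = (15 - 8.793)²/36000 = 0.00107 W
P_total = P_R1 + P_R2 + P_R3 = 3.003 W

Final answer: 3.003 W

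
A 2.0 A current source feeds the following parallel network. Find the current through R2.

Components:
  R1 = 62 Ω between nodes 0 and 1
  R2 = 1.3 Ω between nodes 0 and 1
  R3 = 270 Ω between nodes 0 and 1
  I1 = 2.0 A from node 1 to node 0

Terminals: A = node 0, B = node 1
All resistors sit directly between nodes 0 and 1, so they are in parallel and share one voltage V; the full source current 2 A splits among them.
1/R_par = 1/62 + 1/1.3 + 1/270 = 0.7891 S  =>  R_par = 1.267 Ω
V = I × R_par = 2 × 1.267 = 2.535 V
I_R2 = V/R2 = 2.535/1.3 = 1.95 A

Final answer: 1.95 A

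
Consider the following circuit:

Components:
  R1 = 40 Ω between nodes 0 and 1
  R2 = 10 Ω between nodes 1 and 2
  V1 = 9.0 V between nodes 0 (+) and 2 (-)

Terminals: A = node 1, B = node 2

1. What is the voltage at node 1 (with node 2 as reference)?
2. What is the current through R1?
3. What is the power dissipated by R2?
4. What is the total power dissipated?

Nodal analysis, taking node 2 as the 0 V reference.
Source V1 fixes V_0 = 9 V.
KCL at each unknown node (sum of currents leaving = 0; resistances in Ω):
  Node 1: (V_1 - 9)/40 + (V_1 - 0)/10 = 0
Collecting terms: 0.125 × V_1 = 0.225  =>  V_1 = 1.8 V
Part 1:
  Read off the nodal solution: V_1 = 1.8 V
Part 2:
  I_R1 = (V_0 - V_1)/R1 = (9 - 1.8)/40 = 0.18 A
  Magnitude: I_R1 = 0.18 A
Part 3:
  I_R2 = (V_1 - V_2)/R2 = (1.8 - 0)/10 = 0.18 A
  P_R2 = I_R2² × R2 = (0.18)² × 10 = 0.324 W
Part 4:
  Power in each resistor, P = (ΔV)²/R:
    P_R1 = (9 - 1.8)²/40 = 1.296 W
    P_R2 = (1.8 - 0)²/10 = 0.324 W
  P_total = P_R1 + P_R2 = 1.62 W

Final answers:
1. V_1 = 1.8 V
2. I_R1 = 0.18 A
3. P_R2 = 0.324 W
4. P_total = 1.62 W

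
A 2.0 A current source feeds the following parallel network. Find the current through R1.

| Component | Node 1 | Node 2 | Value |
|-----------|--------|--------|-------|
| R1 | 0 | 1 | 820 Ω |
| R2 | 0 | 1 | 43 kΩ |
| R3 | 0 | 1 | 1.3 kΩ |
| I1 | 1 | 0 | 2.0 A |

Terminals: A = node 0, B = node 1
All resistors sit directly between nodes 0 and 1, so they are in parallel and share one voltage V; the full source current 2 A splits among them.
1/R_par = 1/820 + 1/43000 + 1/1300 = 0.002012 S  =>  R_par = 497 Ω
V = I × R_par = 2 × 497 = 994 V
I_R1 = V/R1 = 994/820 = 1.212 A

Final answer: 1.212 A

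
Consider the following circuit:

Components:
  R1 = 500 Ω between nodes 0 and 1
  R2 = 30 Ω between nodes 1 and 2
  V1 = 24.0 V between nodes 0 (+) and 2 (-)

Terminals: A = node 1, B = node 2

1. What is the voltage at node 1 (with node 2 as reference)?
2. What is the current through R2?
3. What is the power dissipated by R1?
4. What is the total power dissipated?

Nodal analysis, taking node 2 as the 0 V reference.
Source V1 fixes V_0 = 24 V.
KCL at each unknown node (sum of currents leaving = 0; resistances in Ω):
  Node 1: (V_1 - 24)/500 + (V_1 - 0)/30 = 0
Collecting terms: 0.03533 × V_1 = 0.048  =>  V_1 = 1.358 V
Part 1:
  Read off the nodal solution: V_1 = 1.358 V
Part 2:
  I_R2 = (V_1 - V_2)/R2 = (1.358 - 0)/30 = 0.04528 A
  Magnitude: I_R2 = 0.04528 A
Part 3:
  I_R1 = (V_0 - V_1)/R1 = (24 - 1.358)/500 = 0.04528 A
  P_R1 = I_R1² × R1 = (0.04528)² × 500 = 1.025 W
Part 4:
  Power in each resistor, P = (ΔV)²/R:
    P_R1 = (24 - 1.358)²/500 = 1.025 W
    P_R2 = (1.358 - 0)²/30 = 0.06152 W
  P_total = P_R1 + P_R2 = 1.087 W

Final answers:
1. V_1 = 1.358 V
2. I_R2 = 0.04528 A
3. P_R1 = 1.025 W
4. P_total = 1.087 W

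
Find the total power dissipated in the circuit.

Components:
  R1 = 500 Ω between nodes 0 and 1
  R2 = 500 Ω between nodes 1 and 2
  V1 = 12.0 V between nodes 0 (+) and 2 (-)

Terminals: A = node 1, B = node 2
Nodal analysis, taking node 2 as the 0 V reference.
Source V1 fixes V_0 = 12 V.
KCL at each unknown node (sum of currents leaving = 0; resistances in Ω):
  Node 1: (V_1 - 12)/500 + (V_1 - 0)/500 = 0
Collecting terms: 0.004 × V_1 = 0.024  =>  V_1 = 6 V
Power in each resistor, P = (ΔV)²/R:
  P_R1 = (12 - 6)²/500 = 0.072 W
  P_R2 = (6 - 0)²/500 = 0.072 W
P_total = P_R1 + P_R2 = 0.144 W

Final answer: 0.144 W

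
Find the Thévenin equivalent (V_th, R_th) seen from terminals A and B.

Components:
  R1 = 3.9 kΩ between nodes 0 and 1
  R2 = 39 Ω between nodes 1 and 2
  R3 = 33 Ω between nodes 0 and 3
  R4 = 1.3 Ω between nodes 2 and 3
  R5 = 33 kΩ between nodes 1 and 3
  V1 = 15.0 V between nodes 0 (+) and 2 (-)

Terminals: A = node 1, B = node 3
Step 1 — V_th is the open-circuit voltage V_A - V_B (nothing connected across the terminals).
Nodal analysis, taking node 2 as the 0 V reference.
Source V1 fixes V_0 = 15 V.
KCL at each unknown node (sum of currents leaving = 0; resistances in Ω):
  Node 1: (V_1 - 15)/3900 + (V_1 - 0)/39 + (V_1 - V_3)/33000 = 0
  Node 3: (V_3 - 15)/33 + (V_3 - 0)/1.3 + (V_3 - V_1)/33000 = 0
Collecting terms (coefficients in siemens):
  0.02593·V_1 - 0.0000303·V_3 = 0.003846
  0.7996·V_3 - 0.0000303·V_1 = 0.4545
Determinant D = (0.02593)(0.7996) - (-0.0000303)(-0.0000303) = 0.02073
V_1 = [(0.003846)(0.7996) - (-0.0000303)(0.4545)]/D = 0.149 V
V_3 = [(0.02593)(0.4545) - (0.003846)(-0.0000303)]/D = 0.5685 V
V_th = V_1 - V_3 = 0.149 - 0.5685 = -0.4195 V
Step 2 — R_th: zero the source — replace V1 by a short circuit (node 2 merges into node 0) — and find the resistance seen between A (node 1) and B (node 3).
Reduce the network between node 1 (A) and node 3 (B) by series/parallel combination:
  Rp1 = R1 ‖ R2 (parallel, both between nodes 0 and 1) = 1/(1/3900 + 1/39) = 38.61 Ω
  Rp2 = R3 ‖ R4 (parallel, both between nodes 0 and 3) = 1/(1/33 + 1/1.3) = 1.251 Ω
  Rs1 = Rp1 + Rp2 (series, joined only at node 0) = 38.61 + 1.251 = 39.86 Ω
  Rp3 = R5 ‖ Rs1 (parallel, both between nodes 1 and 3) = 1/(1/33000 + 1/39.86) = 39.82 Ω
R_th = 39.82 Ω

Final answer: V_th = -0.4195 V, R_th = 39.82 Ω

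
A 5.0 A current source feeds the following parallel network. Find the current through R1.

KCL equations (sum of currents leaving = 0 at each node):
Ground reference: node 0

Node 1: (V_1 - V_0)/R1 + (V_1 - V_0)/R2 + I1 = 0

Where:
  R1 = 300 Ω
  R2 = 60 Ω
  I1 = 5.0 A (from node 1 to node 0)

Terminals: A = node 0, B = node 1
All resistors sit directly between nodes 0 and 1, so they are in parallel and share one voltage V; the full source current 5 A splits among them.
1/R_par = 1/300 + 1/60 = 0.02 S  =>  R_par = 50 Ω
V = I × R_par = 5 × 50 = 250 V
I_R1 = V/R1 = 250/300 = 0.8333 A

Final answer: 0.8333 A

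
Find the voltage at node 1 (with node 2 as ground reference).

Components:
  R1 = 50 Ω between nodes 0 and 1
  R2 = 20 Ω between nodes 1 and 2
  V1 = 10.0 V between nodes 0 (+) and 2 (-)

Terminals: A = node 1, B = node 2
Nodal analysis, taking node 2 as the 0 V reference.
Source V1 fixes V_0 = 10 V.
KCL at each unknown node (sum of currents leaving = 0; resistances in Ω):
  Node 1: (V_1 - 10)/50 + (V_1 - 0)/20 = 0
Collecting terms: 0.07 × V_1 = 0.2  =>  V_1 = 2.857 V
The requested potential is V_1 = 2.857 V.

Final answer: V_1 = 2.857 V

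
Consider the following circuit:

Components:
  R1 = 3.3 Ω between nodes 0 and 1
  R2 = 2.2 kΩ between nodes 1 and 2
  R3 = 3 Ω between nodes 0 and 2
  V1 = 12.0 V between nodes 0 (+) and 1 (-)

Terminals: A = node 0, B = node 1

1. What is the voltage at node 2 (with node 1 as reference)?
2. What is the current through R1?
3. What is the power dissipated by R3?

Nodal analysis, taking node 1 as the 0 V reference.
Source V1 fixes V_0 = 12 V.
KCL at each unknown node (sum of currents leaving = 0; resistances in Ω):
  Node 2: (V_2 - 0)/2200 + (V_2 - 12)/3 = 0
Collecting terms: 0.3338 × V_2 = 4  =>  V_2 = 11.98 V
Part 1:
  Read off the nodal solution: V_2 = 11.98 V
Part 2:
  I_R1 = (V_0 - V_1)/R1 = (12 - 0)/3.3 = 3.636 A
  Magnitude: I_R1 = 3.636 A
Part 3:
  I_R3 = (V_0 - V_2)/R3 = (12 - 11.98)/3 = 0.005447 A
  P_R3 = I_R3² × R3 = (0.005447)² × 3 = 0.00008901 W

Final answers:
1. V_2 = 11.98 V
2. I_R1 = 3.636 A
3. P_R3 = 8.901e-05 W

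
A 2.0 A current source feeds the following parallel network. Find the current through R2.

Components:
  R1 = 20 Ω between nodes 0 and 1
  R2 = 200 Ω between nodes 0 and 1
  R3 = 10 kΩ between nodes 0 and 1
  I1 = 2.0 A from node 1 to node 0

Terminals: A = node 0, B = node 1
All resistors sit directly between nodes 0 and 1, so they are in parallel and share one voltage V; the full source current 2 A splits among them.
1/R_par = 1/20 + 1/200 + 1/10000 = 0.0551 S  =>  R_par = 18.15 Ω
V = I × R_par = 2 × 18.15 = 36.3 V
I_R2 = V/R2 = 36.3/200 = 0.1815 A

Final answer: 0.1815 A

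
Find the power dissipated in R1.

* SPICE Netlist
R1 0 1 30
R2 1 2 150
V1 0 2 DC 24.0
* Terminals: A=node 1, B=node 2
Nodal analysis, taking node 2 as the 0 V reference.
Source V1 fixes V_0 = 24 V.
KCL at each unknown node (sum of currents leaving = 0; resistances in Ω):
  Node 1: (V_1 - 24)/30 + (V_1 - 0)/150 = 0
Collecting terms: 0.04 × V_1 = 0.8  =>  V_1 = 20 V
I_R1 = (V_0 - V_1)/R1 = (24 - 20)/30 = 0.1333 A
P_R1 = I_R1² × R1 = (0.1333)² × 30 = 0.5333 W

Final answer: 0.5333 W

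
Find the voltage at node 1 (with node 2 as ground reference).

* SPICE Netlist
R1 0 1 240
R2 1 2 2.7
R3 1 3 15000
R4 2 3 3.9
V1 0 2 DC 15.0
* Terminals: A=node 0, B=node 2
Nodal analysis, taking node 2 as the 0 V reference.
Source V1 fixes V_0 = 15 V.
KCL at each unknown node (sum of currents leaving = 0; resistances in Ω):
  Node 1: (V_1 - 15)/240 + (V_1 - 0)/2.7 + (V_1 - V_3)/15000 = 0
  Node 3: (V_3 - V_1)/15000 + (V_3 - 0)/3.9 = 0
Collecting terms (coefficients in siemens):
  0.3746·V_1 - 0.00006667·V_3 = 0.0625
  0.2565·V_3 - 0.00006667·V_1 = 0
Determinant D = (0.3746)(0.2565) - (-0.00006667)(-0.00006667) = 0.09608
V_1 = [(0.0625)(0.2565) - (-0.00006667)(0)]/D = 0.1668 V
V_3 = [(0.3746)(0) - (0.0625)(-0.00006667)]/D = 0.00004337 V
The requested potential is V_1 = 0.1668 V.

Final answer: V_1 = 0.1668 V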